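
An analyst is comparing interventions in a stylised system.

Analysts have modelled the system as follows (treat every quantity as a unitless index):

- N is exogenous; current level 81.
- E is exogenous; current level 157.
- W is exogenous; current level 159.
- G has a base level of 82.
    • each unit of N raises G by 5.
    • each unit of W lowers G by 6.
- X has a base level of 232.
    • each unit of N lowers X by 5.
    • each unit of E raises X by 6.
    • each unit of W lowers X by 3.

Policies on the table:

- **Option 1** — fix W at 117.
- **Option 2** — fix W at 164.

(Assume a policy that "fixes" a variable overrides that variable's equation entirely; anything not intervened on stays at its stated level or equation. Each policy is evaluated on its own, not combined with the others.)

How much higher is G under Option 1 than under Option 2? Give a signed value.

282

Option 1 (W := 117):
  N = 81
  W = 117
  G = 82 + 5·81 − 6·117 = -215
Option 2 (W := 164):
  N = 81
  W = 164
  G = 82 + 5·81 − 6·164 = -497
G: -215 − (-497) = 282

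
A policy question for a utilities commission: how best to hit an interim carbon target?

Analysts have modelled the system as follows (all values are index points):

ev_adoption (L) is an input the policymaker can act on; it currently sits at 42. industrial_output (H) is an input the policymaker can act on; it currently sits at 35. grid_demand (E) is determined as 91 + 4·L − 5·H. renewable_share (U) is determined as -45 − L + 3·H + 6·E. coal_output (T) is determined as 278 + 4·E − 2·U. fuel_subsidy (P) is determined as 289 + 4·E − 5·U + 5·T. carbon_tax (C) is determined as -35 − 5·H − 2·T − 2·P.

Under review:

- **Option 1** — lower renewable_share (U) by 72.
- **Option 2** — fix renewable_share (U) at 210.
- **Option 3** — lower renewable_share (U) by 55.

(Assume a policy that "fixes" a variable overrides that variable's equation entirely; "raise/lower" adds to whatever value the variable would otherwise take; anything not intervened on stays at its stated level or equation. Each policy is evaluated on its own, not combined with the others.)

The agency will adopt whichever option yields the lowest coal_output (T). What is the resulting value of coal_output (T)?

-320

Option 1 (U − 72):
  L = 42
  H = 35
  E = 91 + 4·42 − 5·35 = 84
  U = -45 − 42 + 3·35 + 6·84 (−72 from intervention) = 450
  T = 278 + 4·84 − 2·450 = -286
Option 2 (U := 210):
  L = 42
  H = 35
  E = 91 + 4·42 − 5·35 = 84
  U = 210
  T = 278 + 4·84 − 2·210 = 194
Option 3 (U − 55):
  L = 42
  H = 35
  E = 91 + 4·42 − 5·35 = 84
  U = -45 − 42 + 3·35 + 6·84 (−55 from intervention) = 467
  T = 278 + 4·84 − 2·467 = -320
Comparing — Option 1: T=-286, Option 2: T=194, Option 3: T=-320. Lowest is -320 (Option 3).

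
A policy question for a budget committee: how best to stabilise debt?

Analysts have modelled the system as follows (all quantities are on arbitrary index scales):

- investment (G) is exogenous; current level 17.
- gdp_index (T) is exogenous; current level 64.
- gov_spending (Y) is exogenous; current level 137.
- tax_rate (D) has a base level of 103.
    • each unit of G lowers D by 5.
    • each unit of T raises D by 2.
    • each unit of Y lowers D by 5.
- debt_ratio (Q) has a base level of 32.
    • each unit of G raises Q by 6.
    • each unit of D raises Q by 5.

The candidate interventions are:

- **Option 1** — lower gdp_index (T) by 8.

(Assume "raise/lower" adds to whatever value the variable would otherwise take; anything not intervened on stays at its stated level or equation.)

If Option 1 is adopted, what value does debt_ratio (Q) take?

Option 1 (T − 8):
  G = 17
  T = 64 − 8 = 56
  Y = 137
  D = 103 − 5·17 + 2·56 − 5·137 = -555
  Q = 32 + 6·17 + 5·(-555) = -2641

-2641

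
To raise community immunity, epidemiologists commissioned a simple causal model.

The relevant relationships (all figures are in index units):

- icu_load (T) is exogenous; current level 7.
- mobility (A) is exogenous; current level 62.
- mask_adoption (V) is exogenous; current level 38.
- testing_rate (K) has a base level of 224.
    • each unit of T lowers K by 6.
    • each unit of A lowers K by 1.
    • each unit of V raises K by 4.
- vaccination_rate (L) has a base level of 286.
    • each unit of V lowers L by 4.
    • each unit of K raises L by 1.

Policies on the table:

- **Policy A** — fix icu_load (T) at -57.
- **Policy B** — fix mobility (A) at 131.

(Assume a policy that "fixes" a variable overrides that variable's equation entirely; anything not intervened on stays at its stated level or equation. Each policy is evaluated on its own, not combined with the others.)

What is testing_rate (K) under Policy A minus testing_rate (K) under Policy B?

453

Policy A (T := -57):
  T = -57
  A = 62
  V = 38
  K = 224 − 6·(-57) − 62 + 4·38 = 656
Policy B (A := 131):
  T = 7
  A = 131
  V = 38
  K = 224 − 6·7 − 131 + 4·38 = 203
K: 656 − 203 = 453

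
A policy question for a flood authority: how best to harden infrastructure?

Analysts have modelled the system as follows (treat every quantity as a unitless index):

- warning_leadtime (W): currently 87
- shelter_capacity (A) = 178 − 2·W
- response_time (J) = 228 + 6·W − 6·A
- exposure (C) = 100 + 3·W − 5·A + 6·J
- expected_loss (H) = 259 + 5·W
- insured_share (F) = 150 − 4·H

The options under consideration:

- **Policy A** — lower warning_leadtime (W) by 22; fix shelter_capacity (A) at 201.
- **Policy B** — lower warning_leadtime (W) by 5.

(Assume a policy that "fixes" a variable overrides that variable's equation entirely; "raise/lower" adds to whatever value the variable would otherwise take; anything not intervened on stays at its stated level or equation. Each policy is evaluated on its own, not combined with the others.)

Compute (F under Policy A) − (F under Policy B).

Policy A (W − 22, A := 201):
  W = 87 − 22 = 65
  H = 259 + 5·65 = 584
  F = 150 − 4·584 = -2186
Policy B (W − 5):
  W = 87 − 5 = 82
  H = 259 + 5·82 = 669
  F = 150 − 4·669 = -2526
F: -2186 − (-2526) = 340

340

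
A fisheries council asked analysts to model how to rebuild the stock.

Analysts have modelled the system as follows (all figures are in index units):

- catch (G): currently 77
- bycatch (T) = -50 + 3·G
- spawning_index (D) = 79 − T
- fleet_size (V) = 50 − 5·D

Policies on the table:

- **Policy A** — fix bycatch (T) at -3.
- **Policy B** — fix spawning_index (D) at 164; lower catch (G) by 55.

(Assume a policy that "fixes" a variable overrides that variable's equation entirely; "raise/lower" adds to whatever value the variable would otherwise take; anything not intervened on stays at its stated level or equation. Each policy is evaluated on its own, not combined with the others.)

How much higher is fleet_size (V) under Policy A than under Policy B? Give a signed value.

Policy A (T := -3):
  G = 77
  T = -3
  D = 79 − (-3) = 82
  V = 50 − 5·82 = -360
Policy B (D := 164, G − 55):
  G = 77 − 55 = 22
  T = -50 + 3·22 = 16
  D = 164
  V = 50 − 5·164 = -770
V: -360 − (-770) = 410

410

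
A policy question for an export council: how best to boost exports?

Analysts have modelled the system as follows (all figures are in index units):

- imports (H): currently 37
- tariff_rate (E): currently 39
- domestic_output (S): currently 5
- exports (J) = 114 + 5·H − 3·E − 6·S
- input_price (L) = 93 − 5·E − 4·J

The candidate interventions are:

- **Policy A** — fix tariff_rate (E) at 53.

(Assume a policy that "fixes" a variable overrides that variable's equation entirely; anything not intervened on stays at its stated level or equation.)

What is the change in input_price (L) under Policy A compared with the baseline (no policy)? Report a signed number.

98

Baseline:
  H = 37
  E = 39
  S = 5
  J = 114 + 5·37 − 3·39 − 6·5 = 152
  L = 93 − 5·39 − 4·152 = -710
Policy A (E := 53):
  H = 37
  E = 53
  S = 5
  J = 114 + 5·37 − 3·53 − 6·5 = 110
  L = 93 − 5·53 − 4·110 = -612
Change in L: -612 − (-710) = 98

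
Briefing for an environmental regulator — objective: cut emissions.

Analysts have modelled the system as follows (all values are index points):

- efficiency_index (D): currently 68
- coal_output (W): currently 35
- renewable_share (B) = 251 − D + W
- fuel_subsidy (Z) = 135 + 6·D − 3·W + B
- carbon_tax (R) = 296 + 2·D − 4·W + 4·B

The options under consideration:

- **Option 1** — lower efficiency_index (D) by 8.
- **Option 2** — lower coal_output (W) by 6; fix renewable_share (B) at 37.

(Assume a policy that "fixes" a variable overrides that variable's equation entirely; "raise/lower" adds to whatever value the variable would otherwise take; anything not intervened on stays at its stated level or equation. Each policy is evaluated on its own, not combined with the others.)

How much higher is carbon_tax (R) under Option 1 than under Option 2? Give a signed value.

Option 1 (D − 8):
  D = 68 − 8 = 60
  W = 35
  B = 251 − 60 + 35 = 226
  R = 296 + 2·60 − 4·35 + 4·226 = 1180
Option 2 (W − 6, B := 37):
  D = 68
  W = 35 − 6 = 29
  B = 37
  R = 296 + 2·68 − 4·29 + 4·37 = 464
R: 1180 − 464 = 716

716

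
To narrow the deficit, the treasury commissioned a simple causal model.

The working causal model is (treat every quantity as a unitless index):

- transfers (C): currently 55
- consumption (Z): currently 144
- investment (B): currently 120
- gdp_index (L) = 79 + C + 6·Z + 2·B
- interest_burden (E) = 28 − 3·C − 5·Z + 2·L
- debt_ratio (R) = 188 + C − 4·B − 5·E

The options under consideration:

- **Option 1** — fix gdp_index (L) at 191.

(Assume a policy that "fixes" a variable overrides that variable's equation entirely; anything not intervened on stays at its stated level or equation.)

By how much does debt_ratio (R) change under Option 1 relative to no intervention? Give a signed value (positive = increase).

Baseline:
  C = 55
  Z = 144
  B = 120
  L = 79 + 55 + 6·144 + 2·120 = 1238
  E = 28 − 3·55 − 5·144 + 2·1238 = 1619
  R = 188 + 55 − 4·120 − 5·1619 = -8332
Option 1 (L := 191):
  C = 55
  Z = 144
  B = 120
  L = 191
  E = 28 − 3·55 − 5·144 + 2·191 = -475
  R = 188 + 55 − 4·120 − 5·(-475) = 2138
Change in R: 2138 − (-8332) = 10470

10470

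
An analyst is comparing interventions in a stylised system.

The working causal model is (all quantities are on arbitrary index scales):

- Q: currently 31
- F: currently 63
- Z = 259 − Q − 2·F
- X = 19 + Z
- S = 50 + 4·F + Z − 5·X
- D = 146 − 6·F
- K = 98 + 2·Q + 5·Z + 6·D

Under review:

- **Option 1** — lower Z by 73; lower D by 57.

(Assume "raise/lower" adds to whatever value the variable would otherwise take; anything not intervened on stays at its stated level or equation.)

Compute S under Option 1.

Option 1 (Z − 73, D − 57):
  Q = 31
  F = 63
  Z = 259 − 31 − 2·63 (−73 from intervention) = 29
  X = 19 + 29 = 48
  S = 50 + 4·63 + 29 − 5·48 = 91

91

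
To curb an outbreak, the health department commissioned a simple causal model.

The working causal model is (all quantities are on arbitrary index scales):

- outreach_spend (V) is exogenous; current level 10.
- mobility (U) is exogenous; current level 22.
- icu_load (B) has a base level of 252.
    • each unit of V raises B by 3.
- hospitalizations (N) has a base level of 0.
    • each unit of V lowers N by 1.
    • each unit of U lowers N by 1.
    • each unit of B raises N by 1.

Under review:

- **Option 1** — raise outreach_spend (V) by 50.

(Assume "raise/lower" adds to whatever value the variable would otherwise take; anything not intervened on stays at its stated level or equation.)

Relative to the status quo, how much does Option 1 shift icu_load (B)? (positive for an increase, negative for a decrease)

Baseline:
  V = 10
  B = 252 + 3·10 = 282
Option 1 (V + 50):
  V = 10 + 50 = 60
  B = 252 + 3·60 = 432
Change in B: 432 − 282 = 150

150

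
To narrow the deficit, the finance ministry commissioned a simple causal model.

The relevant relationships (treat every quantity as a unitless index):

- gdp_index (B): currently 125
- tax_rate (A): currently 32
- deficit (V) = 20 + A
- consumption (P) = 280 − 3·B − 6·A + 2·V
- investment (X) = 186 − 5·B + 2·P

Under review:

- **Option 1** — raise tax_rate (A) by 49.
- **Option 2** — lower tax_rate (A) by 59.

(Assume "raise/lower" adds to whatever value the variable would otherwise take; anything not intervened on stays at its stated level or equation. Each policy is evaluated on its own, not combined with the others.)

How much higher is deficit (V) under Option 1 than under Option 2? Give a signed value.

Option 1 (A + 49):
  A = 32 + 49 = 81
  V = 20 + 81 = 101
Option 2 (A − 59):
  A = 32 − 59 = -27
  V = 20 + (-27) = -7
V: 101 − (-7) = 108

108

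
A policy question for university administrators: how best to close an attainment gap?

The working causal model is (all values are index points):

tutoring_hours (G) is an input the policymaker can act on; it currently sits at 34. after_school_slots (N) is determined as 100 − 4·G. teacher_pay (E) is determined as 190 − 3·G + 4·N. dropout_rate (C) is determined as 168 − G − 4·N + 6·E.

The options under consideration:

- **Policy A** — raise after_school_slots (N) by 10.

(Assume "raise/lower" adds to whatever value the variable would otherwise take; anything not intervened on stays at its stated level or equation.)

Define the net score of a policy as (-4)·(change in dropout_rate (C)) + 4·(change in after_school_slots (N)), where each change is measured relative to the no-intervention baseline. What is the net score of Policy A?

-760

Baseline:
  G = 34
  N = 100 − 4·34 = -36
  E = 190 − 3·34 + 4·(-36) = -56
  C = 168 − 34 − 4·(-36) + 6·(-56) = -58
Policy A (N + 10):
  G = 34
  N = 100 − 4·34 (+10 from intervention) = -26
  E = 190 − 3·34 + 4·(-26) = -16
  C = 168 − 34 − 4·(-26) + 6·(-16) = 142
ΔC = 142 − (-58) = 200; ΔN = -26 − (-36) = 10
Score = (-4)·200 + 4·10 = -760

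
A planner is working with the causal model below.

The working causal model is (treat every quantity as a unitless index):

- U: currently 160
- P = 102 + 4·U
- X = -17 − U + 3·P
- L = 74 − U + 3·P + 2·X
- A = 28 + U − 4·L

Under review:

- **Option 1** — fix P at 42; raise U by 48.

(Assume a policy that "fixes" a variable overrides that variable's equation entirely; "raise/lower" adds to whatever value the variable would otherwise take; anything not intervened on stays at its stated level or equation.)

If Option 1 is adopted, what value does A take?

1060

Option 1 (P := 42, U + 48):
  U = 160 + 48 = 208
  P = 42
  X = -17 − 208 + 3·42 = -99
  L = 74 − 208 + 3·42 + 2·(-99) = -206
  A = 28 + 208 − 4·(-206) = 1060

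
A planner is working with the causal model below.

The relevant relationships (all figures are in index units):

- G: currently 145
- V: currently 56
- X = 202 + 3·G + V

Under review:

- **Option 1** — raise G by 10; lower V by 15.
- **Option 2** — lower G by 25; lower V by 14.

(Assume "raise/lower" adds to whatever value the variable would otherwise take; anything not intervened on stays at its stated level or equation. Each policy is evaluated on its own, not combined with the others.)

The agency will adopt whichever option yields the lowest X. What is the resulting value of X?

Option 1 (G + 10, V − 15):
  G = 145 + 10 = 155
  V = 56 − 15 = 41
  X = 202 + 3·155 + 41 = 708
Option 2 (G − 25, V − 14):
  G = 145 − 25 = 120
  V = 56 − 14 = 42
  X = 202 + 3·120 + 42 = 604
Comparing — Option 1: X=708, Option 2: X=604. Lowest is 604 (Option 2).

604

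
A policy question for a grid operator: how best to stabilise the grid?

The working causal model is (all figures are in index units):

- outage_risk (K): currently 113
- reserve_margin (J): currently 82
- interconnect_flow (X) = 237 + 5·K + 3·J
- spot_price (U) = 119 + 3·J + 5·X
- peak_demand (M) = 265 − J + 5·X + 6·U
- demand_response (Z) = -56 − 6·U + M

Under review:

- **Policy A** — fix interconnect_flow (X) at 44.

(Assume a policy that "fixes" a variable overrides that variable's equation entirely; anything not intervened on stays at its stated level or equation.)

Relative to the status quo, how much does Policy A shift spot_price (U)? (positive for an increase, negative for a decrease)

-5020

Baseline:
  K = 113
  J = 82
  X = 237 + 5·113 + 3·82 = 1048
  U = 119 + 3·82 + 5·1048 = 5605
Policy A (X := 44):
  K = 113
  J = 82
  X = 44
  U = 119 + 3·82 + 5·44 = 585
Change in U: 585 − 5605 = -5020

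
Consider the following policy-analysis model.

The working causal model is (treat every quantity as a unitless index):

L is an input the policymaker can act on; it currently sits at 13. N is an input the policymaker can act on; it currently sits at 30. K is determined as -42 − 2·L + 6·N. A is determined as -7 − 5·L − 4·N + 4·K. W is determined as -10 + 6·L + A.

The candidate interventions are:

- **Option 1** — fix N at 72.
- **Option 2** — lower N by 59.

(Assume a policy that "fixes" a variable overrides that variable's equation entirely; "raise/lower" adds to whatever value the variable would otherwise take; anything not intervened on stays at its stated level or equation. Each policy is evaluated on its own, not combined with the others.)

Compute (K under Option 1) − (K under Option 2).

Option 1 (N := 72):
  L = 13
  N = 72
  K = -42 − 2·13 + 6·72 = 364
Option 2 (N − 59):
  L = 13
  N = 30 − 59 = -29
  K = -42 − 2·13 + 6·(-29) = -242
K: 364 − (-242) = 606

606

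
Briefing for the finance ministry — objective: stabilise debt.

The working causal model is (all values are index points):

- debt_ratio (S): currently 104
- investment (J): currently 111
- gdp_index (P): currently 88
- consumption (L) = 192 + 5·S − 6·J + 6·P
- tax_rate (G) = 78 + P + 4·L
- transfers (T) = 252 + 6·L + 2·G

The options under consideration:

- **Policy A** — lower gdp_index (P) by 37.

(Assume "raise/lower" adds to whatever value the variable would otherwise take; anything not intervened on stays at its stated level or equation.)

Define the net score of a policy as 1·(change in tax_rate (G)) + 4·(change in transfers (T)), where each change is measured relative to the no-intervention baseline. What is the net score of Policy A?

Baseline:
  S = 104
  J = 111
  P = 88
  L = 192 + 5·104 − 6·111 + 6·88 = 574
  G = 78 + 88 + 4·574 = 2462
  T = 252 + 6·574 + 2·2462 = 8620
Policy A (P − 37):
  S = 104
  J = 111
  P = 88 − 37 = 51
  L = 192 + 5·104 − 6·111 + 6·51 = 352
  G = 78 + 51 + 4·352 = 1537
  T = 252 + 6·352 + 2·1537 = 5438
ΔG = 1537 − 2462 = -925; ΔT = 5438 − 8620 = -3182
Score = 1·(-925) + 4·(-3182) = -13653

-13653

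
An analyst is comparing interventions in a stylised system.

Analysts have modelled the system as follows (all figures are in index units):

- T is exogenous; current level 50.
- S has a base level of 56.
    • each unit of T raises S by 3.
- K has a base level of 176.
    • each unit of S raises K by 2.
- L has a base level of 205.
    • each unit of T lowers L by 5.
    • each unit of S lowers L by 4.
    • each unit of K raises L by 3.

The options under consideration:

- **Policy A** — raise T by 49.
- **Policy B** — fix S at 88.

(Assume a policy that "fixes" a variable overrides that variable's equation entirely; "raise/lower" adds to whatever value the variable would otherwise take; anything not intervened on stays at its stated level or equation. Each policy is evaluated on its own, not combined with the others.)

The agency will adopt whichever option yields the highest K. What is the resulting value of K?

882

Policy A (T + 49):
  T = 50 + 49 = 99
  S = 56 + 3·99 = 353
  K = 176 + 2·353 = 882
Policy B (S := 88):
  T = 50
  S = 88
  K = 176 + 2·88 = 352
Comparing — Policy A: K=882, Policy B: K=352. Highest is 882 (Policy A).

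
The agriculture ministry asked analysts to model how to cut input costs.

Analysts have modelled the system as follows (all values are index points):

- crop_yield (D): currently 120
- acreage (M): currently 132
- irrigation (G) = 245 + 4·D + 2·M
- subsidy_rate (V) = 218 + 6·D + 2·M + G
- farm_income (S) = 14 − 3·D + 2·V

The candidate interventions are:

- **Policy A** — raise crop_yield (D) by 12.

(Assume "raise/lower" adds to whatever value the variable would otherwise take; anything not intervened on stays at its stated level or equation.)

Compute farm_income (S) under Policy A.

4240

Policy A (D + 12):
  D = 120 + 12 = 132
  M = 132
  G = 245 + 4·132 + 2·132 = 1037
  V = 218 + 6·132 + 2·132 + 1037 = 2311
  S = 14 − 3·132 + 2·2311 = 4240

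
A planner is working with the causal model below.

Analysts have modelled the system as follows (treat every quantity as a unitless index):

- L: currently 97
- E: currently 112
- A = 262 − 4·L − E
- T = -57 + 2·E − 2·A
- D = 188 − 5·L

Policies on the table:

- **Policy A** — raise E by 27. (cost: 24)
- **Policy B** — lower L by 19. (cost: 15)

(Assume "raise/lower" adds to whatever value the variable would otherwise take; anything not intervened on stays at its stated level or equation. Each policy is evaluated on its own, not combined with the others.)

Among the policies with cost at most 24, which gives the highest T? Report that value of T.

751

Policy A (E + 27):
  L = 97
  E = 112 + 27 = 139
  A = 262 − 4·97 − 139 = -265
  T = -57 + 2·139 − 2·(-265) = 751
Policy B (L − 19):
  L = 97 − 19 = 78
  E = 112
  A = 262 − 4·78 − 112 = -162
  T = -57 + 2·112 − 2·(-162) = 491
Comparing — Policy A: T=751, Policy B: T=491. Highest is 751 (Policy A).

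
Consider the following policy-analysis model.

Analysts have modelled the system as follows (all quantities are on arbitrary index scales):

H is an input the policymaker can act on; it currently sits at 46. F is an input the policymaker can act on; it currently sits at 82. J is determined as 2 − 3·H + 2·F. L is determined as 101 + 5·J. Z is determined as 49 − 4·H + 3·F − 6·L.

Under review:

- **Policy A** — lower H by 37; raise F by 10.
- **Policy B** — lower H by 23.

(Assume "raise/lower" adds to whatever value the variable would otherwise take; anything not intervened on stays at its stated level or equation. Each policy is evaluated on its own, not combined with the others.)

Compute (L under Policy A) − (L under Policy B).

Policy A (H − 37, F + 10):
  H = 46 − 37 = 9
  F = 82 + 10 = 92
  J = 2 − 3·9 + 2·92 = 159
  L = 101 + 5·159 = 896
Policy B (H − 23):
  H = 46 − 23 = 23
  F = 82
  J = 2 − 3·23 + 2·82 = 97
  L = 101 + 5·97 = 586
L: 896 − 586 = 310

310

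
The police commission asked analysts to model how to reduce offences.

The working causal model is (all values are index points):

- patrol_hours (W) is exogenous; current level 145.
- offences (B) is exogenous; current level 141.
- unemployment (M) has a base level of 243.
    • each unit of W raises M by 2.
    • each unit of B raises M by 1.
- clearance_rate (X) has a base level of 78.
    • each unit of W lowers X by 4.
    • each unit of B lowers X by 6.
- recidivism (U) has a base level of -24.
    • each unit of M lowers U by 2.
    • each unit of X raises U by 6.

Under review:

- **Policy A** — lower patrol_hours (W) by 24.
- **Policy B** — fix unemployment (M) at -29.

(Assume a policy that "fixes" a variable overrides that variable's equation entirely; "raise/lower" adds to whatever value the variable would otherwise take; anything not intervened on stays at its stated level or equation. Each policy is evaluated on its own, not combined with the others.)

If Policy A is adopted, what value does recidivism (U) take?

Policy A (W − 24):
  W = 145 − 24 = 121
  B = 141
  M = 243 + 2·121 + 141 = 626
  X = 78 − 4·121 − 6·141 = -1252
  U = -24 − 2·626 + 6·(-1252) = -8788

-8788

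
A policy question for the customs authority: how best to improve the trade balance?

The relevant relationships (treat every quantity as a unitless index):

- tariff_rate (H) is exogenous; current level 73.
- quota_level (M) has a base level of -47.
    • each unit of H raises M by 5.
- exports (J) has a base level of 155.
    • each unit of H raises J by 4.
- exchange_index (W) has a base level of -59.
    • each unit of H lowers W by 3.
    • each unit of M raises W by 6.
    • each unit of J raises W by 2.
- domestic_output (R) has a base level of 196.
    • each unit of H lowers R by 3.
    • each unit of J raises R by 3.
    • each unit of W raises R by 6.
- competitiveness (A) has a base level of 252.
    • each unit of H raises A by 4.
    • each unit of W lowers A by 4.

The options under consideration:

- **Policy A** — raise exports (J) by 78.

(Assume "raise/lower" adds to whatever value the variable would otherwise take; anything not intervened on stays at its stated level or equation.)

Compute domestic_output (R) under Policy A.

Policy A (J + 78):
  H = 73
  M = -47 + 5·73 = 318
  J = 155 + 4·73 (+78 from intervention) = 525
  W = -59 − 3·73 + 6·318 + 2·525 = 2680
  R = 196 − 3·73 + 3·525 + 6·2680 = 17632

17632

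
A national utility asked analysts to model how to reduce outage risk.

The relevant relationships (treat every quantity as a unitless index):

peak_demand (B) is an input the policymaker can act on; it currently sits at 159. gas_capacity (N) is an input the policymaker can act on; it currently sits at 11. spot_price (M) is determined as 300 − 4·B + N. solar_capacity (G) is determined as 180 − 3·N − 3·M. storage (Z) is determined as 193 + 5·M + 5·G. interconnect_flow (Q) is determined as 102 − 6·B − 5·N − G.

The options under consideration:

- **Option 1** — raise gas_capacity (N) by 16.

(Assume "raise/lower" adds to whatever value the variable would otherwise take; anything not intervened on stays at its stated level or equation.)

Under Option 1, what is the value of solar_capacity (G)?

Option 1 (N + 16):
  B = 159
  N = 11 + 16 = 27
  M = 300 − 4·159 + 27 = -309
  G = 180 − 3·27 − 3·(-309) = 1026

1026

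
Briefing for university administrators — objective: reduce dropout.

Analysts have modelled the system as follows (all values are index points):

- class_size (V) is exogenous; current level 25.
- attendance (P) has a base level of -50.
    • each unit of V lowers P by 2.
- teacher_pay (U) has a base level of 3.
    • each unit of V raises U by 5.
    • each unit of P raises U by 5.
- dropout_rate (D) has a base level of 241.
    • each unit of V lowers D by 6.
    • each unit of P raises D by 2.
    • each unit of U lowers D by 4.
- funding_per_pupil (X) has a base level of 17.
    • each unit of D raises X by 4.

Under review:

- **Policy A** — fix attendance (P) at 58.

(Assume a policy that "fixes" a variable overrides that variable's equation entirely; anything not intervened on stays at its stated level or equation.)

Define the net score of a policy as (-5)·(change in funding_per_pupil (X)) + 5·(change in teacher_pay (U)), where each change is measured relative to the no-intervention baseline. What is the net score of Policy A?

Baseline:
  V = 25
  P = -50 − 2·25 = -100
  U = 3 + 5·25 + 5·(-100) = -372
  D = 241 − 6·25 + 2·(-100) − 4·(-372) = 1379
  X = 17 + 4·1379 = 5533
Policy A (P := 58):
  V = 25
  P = 58
  U = 3 + 5·25 + 5·58 = 418
  D = 241 − 6·25 + 2·58 − 4·418 = -1465
  X = 17 + 4·(-1465) = -5843
ΔX = -5843 − 5533 = -11376; ΔU = 418 − (-372) = 790
Score = (-5)·(-11376) + 5·790 = 60830

60830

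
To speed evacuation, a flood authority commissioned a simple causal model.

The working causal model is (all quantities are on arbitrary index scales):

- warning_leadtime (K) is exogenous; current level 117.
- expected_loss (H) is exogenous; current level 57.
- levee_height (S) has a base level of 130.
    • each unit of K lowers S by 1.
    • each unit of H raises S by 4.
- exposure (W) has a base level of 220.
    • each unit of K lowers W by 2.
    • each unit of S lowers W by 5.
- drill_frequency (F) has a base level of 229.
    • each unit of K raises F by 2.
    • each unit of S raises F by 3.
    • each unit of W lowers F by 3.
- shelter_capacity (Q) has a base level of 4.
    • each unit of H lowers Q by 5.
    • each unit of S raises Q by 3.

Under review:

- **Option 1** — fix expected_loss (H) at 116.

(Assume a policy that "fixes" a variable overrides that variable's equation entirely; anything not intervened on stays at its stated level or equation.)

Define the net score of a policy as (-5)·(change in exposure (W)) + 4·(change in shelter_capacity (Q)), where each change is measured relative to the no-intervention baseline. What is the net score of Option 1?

Baseline:
  K = 117
  H = 57
  S = 130 − 117 + 4·57 = 241
  W = 220 − 2·117 − 5·241 = -1219
  Q = 4 − 5·57 + 3·241 = 442
Option 1 (H := 116):
  K = 117
  H = 116
  S = 130 − 117 + 4·116 = 477
  W = 220 − 2·117 − 5·477 = -2399
  Q = 4 − 5·116 + 3·477 = 855
ΔW = -2399 − (-1219) = -1180; ΔQ = 855 − 442 = 413
Score = (-5)·(-1180) + 4·413 = 7552

7552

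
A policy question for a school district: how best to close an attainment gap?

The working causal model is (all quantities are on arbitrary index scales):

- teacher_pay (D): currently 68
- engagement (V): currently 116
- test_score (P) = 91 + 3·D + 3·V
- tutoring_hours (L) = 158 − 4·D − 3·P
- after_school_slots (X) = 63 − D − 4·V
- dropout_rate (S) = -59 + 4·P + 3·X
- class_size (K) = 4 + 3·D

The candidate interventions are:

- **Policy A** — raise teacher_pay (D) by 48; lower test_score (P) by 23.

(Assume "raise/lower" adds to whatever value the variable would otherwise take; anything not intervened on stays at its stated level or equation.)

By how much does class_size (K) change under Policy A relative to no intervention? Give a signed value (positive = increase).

Baseline:
  D = 68
  K = 4 + 3·68 = 208
Policy A (D + 48, P − 23):
  D = 68 + 48 = 116
  K = 4 + 3·116 = 352
Change in K: 352 − 208 = 144

144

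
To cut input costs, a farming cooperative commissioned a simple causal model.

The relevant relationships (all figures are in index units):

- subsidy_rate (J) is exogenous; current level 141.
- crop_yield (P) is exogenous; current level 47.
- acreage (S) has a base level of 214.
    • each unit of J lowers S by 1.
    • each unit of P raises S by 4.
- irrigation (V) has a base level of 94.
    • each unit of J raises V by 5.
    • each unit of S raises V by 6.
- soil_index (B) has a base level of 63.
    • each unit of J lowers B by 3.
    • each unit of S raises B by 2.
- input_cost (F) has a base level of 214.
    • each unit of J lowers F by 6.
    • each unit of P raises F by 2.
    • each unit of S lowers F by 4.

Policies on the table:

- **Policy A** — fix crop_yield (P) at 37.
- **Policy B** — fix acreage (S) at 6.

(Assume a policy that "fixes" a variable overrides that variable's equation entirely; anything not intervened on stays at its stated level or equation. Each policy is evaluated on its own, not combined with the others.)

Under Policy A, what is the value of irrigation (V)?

2125

Policy A (P := 37):
  J = 141
  P = 37
  S = 214 − 141 + 4·37 = 221
  V = 94 + 5·141 + 6·221 = 2125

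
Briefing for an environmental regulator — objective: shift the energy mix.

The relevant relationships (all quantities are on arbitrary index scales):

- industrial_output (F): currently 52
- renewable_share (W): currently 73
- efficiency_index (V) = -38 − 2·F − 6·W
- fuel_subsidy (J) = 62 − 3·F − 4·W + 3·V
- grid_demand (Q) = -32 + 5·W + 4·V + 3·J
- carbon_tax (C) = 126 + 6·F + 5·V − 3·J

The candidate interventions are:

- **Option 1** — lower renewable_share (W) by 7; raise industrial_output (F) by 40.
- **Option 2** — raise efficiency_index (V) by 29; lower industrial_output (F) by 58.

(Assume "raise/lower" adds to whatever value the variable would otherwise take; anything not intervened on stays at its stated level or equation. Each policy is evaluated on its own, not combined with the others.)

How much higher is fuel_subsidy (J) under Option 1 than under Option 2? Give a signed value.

Option 1 (W − 7, F + 40):
  F = 52 + 40 = 92
  W = 73 − 7 = 66
  V = -38 − 2·92 − 6·66 = -618
  J = 62 − 3·92 − 4·66 + 3·(-618) = -2332
Option 2 (V + 29, F − 58):
  F = 52 − 58 = -6
  W = 73
  V = -38 − 2·(-6) − 6·73 (+29 from intervention) = -435
  J = 62 − 3·(-6) − 4·73 + 3·(-435) = -1517
J: -2332 − (-1517) = -815

-815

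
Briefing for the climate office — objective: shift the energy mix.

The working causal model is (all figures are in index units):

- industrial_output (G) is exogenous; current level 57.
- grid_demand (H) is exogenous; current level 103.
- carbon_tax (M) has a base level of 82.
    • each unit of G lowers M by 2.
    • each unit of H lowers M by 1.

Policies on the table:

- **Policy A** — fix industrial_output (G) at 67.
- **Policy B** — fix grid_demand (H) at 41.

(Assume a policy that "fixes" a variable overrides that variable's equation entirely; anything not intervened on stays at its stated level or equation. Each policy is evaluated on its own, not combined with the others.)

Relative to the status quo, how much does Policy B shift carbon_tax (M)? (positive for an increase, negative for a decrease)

62

Baseline:
  G = 57
  H = 103
  M = 82 − 2·57 − 103 = -135
Policy B (H := 41):
  G = 57
  H = 41
  M = 82 − 2·57 − 41 = -73
Change in M: -73 − (-135) = 62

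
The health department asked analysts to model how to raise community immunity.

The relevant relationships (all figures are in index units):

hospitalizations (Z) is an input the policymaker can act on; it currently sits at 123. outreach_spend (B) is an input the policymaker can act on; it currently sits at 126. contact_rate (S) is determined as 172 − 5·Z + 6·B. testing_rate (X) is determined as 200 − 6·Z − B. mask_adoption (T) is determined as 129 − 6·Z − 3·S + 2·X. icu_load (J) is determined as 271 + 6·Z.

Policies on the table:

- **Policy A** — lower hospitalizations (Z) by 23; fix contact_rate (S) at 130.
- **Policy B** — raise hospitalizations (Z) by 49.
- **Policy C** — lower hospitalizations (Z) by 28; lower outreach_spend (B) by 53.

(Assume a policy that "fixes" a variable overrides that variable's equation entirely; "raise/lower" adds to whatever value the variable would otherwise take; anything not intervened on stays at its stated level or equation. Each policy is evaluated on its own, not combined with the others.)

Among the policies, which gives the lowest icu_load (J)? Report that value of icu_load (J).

841

Policy A (Z − 23, S := 130):
  Z = 123 − 23 = 100
  J = 271 + 6·100 = 871
Policy B (Z + 49):
  Z = 123 + 49 = 172
  J = 271 + 6·172 = 1303
Policy C (Z − 28, B − 53):
  Z = 123 − 28 = 95
  J = 271 + 6·95 = 841
Comparing — Policy A: J=871, Policy B: J=1303, Policy C: J=841. Lowest is 841 (Policy C).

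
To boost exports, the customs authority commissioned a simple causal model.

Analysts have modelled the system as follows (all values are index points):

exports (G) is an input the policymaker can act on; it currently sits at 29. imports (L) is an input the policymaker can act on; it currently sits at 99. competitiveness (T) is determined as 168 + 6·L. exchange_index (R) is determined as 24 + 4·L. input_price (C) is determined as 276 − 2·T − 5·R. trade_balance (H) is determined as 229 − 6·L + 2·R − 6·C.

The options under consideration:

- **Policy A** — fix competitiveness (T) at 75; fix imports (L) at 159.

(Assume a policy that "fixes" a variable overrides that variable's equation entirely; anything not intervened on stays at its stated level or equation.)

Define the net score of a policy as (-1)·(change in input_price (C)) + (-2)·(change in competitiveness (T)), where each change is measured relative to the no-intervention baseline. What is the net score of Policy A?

Baseline:
  L = 99
  T = 168 + 6·99 = 762
  R = 24 + 4·99 = 420
  C = 276 − 2·762 − 5·420 = -3348
Policy A (T := 75, L := 159):
  L = 159
  T = 75
  R = 24 + 4·159 = 660
  C = 276 − 2·75 − 5·660 = -3174
ΔC = -3174 − (-3348) = 174; ΔT = 75 − 762 = -687
Score = (-1)·174 + (-2)·(-687) = 1200

1200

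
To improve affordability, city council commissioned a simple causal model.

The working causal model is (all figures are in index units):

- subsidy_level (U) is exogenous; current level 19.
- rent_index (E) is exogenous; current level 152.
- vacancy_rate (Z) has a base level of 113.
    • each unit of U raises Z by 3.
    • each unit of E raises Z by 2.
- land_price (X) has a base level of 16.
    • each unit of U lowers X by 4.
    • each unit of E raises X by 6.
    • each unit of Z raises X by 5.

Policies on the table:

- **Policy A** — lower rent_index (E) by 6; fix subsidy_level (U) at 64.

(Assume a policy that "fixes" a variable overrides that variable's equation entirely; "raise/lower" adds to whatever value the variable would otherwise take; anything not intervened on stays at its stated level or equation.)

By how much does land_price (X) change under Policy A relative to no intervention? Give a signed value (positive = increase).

Baseline:
  U = 19
  E = 152
  Z = 113 + 3·19 + 2·152 = 474
  X = 16 − 4·19 + 6·152 + 5·474 = 3222
Policy A (E − 6, U := 64):
  U = 64
  E = 152 − 6 = 146
  Z = 113 + 3·64 + 2·146 = 597
  X = 16 − 4·64 + 6·146 + 5·597 = 3621
Change in X: 3621 − 3222 = 399

399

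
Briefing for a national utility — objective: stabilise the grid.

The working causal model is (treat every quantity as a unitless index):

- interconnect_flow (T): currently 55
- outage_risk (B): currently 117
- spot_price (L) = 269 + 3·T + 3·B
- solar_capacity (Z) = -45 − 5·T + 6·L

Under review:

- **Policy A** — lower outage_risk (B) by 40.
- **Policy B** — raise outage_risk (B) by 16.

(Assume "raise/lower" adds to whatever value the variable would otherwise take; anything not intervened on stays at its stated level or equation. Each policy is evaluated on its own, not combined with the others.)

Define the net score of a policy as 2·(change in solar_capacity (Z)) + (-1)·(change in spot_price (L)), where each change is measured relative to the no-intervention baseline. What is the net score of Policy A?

Baseline:
  T = 55
  B = 117
  L = 269 + 3·55 + 3·117 = 785
  Z = -45 − 5·55 + 6·785 = 4390
Policy A (B − 40):
  T = 55
  B = 117 − 40 = 77
  L = 269 + 3·55 + 3·77 = 665
  Z = -45 − 5·55 + 6·665 = 3670
ΔZ = 3670 − 4390 = -720; ΔL = 665 − 785 = -120
Score = 2·(-720) + (-1)·(-120) = -1320

-1320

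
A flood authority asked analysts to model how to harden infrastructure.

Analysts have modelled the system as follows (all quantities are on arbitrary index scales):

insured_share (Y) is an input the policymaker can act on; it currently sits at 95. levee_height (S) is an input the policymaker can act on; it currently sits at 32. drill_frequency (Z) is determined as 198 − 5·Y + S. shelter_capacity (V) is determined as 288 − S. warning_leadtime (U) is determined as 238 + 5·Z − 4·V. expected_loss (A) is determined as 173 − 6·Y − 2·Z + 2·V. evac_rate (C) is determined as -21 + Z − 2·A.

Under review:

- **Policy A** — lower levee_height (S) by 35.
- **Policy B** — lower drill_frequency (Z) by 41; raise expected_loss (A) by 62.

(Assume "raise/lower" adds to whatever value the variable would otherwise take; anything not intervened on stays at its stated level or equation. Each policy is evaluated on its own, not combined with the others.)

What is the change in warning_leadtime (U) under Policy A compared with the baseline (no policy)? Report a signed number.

Baseline:
  Y = 95
  S = 32
  Z = 198 − 5·95 + 32 = -245
  V = 288 − 32 = 256
  U = 238 + 5·(-245) − 4·256 = -2011
Policy A (S − 35):
  Y = 95
  S = 32 − 35 = -3
  Z = 198 − 5·95 + (-3) = -280
  V = 288 − (-3) = 291
  U = 238 + 5·(-280) − 4·291 = -2326
Change in U: -2326 − (-2011) = -315

-315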